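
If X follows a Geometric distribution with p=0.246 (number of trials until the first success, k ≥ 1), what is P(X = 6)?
0.059950

We have X ~ Geometric(p=0.246) (number of trials until the first success, k ≥ 1).

For a Geometric distribution, the PMF gives us the probability of each outcome.

Using the PMF formula:
P(X = 6) = 0.059950

Rounded to 4 decimal places: 0.0600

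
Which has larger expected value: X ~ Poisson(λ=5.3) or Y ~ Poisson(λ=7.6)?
Y has larger mean (7.6000 > 5.3000)

Compute the expected value for each distribution:

X ~ Poisson(λ=5.3):
E[X] = 5.3000

Y ~ Poisson(λ=7.6):
E[Y] = 7.6000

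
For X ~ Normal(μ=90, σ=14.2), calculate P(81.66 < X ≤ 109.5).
0.636668

We have X ~ Normal(μ=90, σ=14.2).

To find P(81.66 < X ≤ 109.5), we use:
P(81.66 < X ≤ 109.5) = P(X ≤ 109.5) - P(X ≤ 81.66)
                 = F(109.5) - F(81.66)
                 = 0.915161 - 0.278493
                 = 0.636668

So there's approximately a 63.7% chance that X falls in this range.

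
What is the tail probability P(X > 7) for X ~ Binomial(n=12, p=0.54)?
0.280196

We have X ~ Binomial(n=12, p=0.54).

P(X > 7) = 1 - P(X ≤ 7)
                = 1 - F(7)
                = 1 - 0.719804
                = 0.280196

So there's approximately a 28.0% chance that X exceeds 7.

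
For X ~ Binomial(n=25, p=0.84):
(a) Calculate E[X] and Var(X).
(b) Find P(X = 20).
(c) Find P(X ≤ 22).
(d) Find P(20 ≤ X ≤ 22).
(a) E[X] = 21.0000, Var(X) = 3.3600
(b) P(X = 20) = 0.170422
(c) P(X ≤ 22) = 0.787040
(d) P(20 ≤ X ≤ 22) = 0.586794

We have X ~ Binomial(n=25, p=0.84).

(a) Moments:
E[X] = 21.0000
Var(X) = 3.3600
σ = √Var(X) = 1.8330

(b) Point probability using PMF:
P(X = 20) = 0.170422

(c) Cumulative probability using CDF:
P(X ≤ 22) = F(22) = 0.787040

(d) Range probability:
P(20 ≤ X ≤ 22) = P(X ≤ 22) - P(X ≤ 19)
                   = F(22) - F(19)
                   = 0.787040 - 0.200246
                   = 0.586794

This means approximately 58.7% of outcomes fall in the interval [20, 22].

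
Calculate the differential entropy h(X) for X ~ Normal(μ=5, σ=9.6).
3.6807 nats

We have X ~ Normal(μ=5, σ=9.6).

The differential entropy measures the uncertainty or information content of the distribution.

For a Normal distribution with μ=5, σ=9.6:
h(X) = 3.6807 nats

(In bits, this would be 5.3101 bits.)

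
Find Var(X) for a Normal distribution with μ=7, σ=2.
4.0000

We have X ~ Normal(μ=7, σ=2).

For a Normal distribution with μ=7, σ=2:
Var(X) = 4.0000

The variance measures the spread of the distribution around the mean.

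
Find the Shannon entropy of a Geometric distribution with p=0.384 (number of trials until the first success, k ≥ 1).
1.7343 nats

We have X ~ Geometric(p=0.384) (number of trials until the first success, k ≥ 1).

The Shannon entropy measures the uncertainty or information content of the distribution.

For a Geometric distribution with p=0.384 (number of trials until the first success, k ≥ 1):
H(X) = 1.7343 nats

(In bits, this would be 2.5021 bits.)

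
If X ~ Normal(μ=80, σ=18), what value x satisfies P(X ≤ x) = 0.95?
109.6074

We have X ~ Normal(μ=80, σ=18).

We want to find x such that P(X ≤ x) = 0.95.

This is the 95th percentile, which means 95% of values fall below this point.

Using the inverse CDF (quantile function):
x = F⁻¹(0.95) = 109.6074

Verification: P(X ≤ 109.6074) = 0.95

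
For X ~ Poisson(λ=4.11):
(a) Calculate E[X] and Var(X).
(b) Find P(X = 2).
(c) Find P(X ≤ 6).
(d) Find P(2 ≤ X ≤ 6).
(a) E[X] = 4.1100, Var(X) = 4.1100
(b) P(X = 2) = 0.138581
(c) P(X ≤ 6) = 0.877552
(d) P(2 ≤ X ≤ 6) = 0.793709

We have X ~ Poisson(λ=4.11).

(a) Moments:
E[X] = 4.1100
Var(X) = 4.1100
σ = √Var(X) = 2.0273

(b) Point probability using PMF:
P(X = 2) = 0.138581

(c) Cumulative probability using CDF:
P(X ≤ 6) = F(6) = 0.877552

(d) Range probability:
P(2 ≤ X ≤ 6) = P(X ≤ 6) - P(X ≤ 1)
                   = F(6) - F(1)
                   = 0.877552 - 0.083844
                   = 0.793709

This means approximately 79.4% of outcomes fall in the interval [2, 6].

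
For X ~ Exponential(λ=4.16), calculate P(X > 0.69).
0.056676

We have X ~ Exponential(λ=4.16).

P(X > 0.69) = 1 - P(X ≤ 0.69)
                = 1 - F(0.69)
                = 1 - 0.943324
                = 0.056676

So there's approximately a 5.7% chance that X exceeds 0.69.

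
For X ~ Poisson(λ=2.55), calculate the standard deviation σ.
1.5969

We have X ~ Poisson(λ=2.55).

For a Poisson distribution with λ=2.55:
σ = √Var(X) = 1.5969

The standard deviation is the square root of the variance.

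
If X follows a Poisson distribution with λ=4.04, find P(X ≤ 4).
0.621023

We have X ~ Poisson(λ=4.04).

The CDF gives us P(X ≤ k).

Using the CDF:
P(X ≤ 4) = 0.621023

This means there's approximately a 62.1% chance that X is at most 4.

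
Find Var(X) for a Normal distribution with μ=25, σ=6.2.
38.4400

We have X ~ Normal(μ=25, σ=6.2).

For a Normal distribution with μ=25, σ=6.2:
Var(X) = 38.4400

The variance measures the spread of the distribution around the mean.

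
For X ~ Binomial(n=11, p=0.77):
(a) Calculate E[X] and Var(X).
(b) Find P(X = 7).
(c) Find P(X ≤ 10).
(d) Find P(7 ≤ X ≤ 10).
(a) E[X] = 8.4700, Var(X) = 1.9481
(b) P(X = 7) = 0.148204
(c) P(X ≤ 10) = 0.943585
(d) P(7 ≤ X ≤ 10) = 0.858494

We have X ~ Binomial(n=11, p=0.77).

(a) Moments:
E[X] = 8.4700
Var(X) = 1.9481
σ = √Var(X) = 1.3957

(b) Point probability using PMF:
P(X = 7) = 0.148204

(c) Cumulative probability using CDF:
P(X ≤ 10) = F(10) = 0.943585

(d) Range probability:
P(7 ≤ X ≤ 10) = P(X ≤ 10) - P(X ≤ 6)
                   = F(10) - F(6)
                   = 0.943585 - 0.085091
                   = 0.858494

This means approximately 85.8% of outcomes fall in the interval [7, 10].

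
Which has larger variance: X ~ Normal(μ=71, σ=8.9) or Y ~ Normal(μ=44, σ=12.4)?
Y has larger variance (153.7600 > 79.2100)

Compute the variance for each distribution:

X ~ Normal(μ=71, σ=8.9):
Var(X) = 79.2100

Y ~ Normal(μ=44, σ=12.4):
Var(Y) = 153.7600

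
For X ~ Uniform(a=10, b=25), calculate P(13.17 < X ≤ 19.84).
0.444667

We have X ~ Uniform(a=10, b=25).

To find P(13.17 < X ≤ 19.84), we use:
P(13.17 < X ≤ 19.84) = P(X ≤ 19.84) - P(X ≤ 13.17)
                 = F(19.84) - F(13.17)
                 = 0.656000 - 0.211333
                 = 0.444667

So there's approximately a 44.5% chance that X falls in this range.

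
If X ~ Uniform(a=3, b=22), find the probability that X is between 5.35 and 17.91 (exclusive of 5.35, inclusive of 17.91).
0.661053

We have X ~ Uniform(a=3, b=22).

To find P(5.35 < X ≤ 17.91), we use:
P(5.35 < X ≤ 17.91) = P(X ≤ 17.91) - P(X ≤ 5.35)
                 = F(17.91) - F(5.35)
                 = 0.784737 - 0.123684
                 = 0.661053

So there's approximately a 66.1% chance that X falls in this range.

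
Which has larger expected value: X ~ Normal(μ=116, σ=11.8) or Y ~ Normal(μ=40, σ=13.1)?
X has larger mean (116.0000 > 40.0000)

Compute the expected value for each distribution:

X ~ Normal(μ=116, σ=11.8):
E[X] = 116.0000

Y ~ Normal(μ=40, σ=13.1):
E[Y] = 40.0000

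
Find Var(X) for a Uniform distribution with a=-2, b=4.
3.0000

We have X ~ Uniform(a=-2, b=4).

For a Uniform distribution with a=-2, b=4:
Var(X) = 3.0000

The variance measures the spread of the distribution around the mean.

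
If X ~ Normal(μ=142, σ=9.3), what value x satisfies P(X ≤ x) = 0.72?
147.4204

We have X ~ Normal(μ=142, σ=9.3).

We want to find x such that P(X ≤ x) = 0.72.

This is the 72nd percentile, which means 72% of values fall below this point.

Using the inverse CDF (quantile function):
x = F⁻¹(0.72) = 147.4204

Verification: P(X ≤ 147.4204) = 0.72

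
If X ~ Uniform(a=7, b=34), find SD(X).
7.7942

We have X ~ Uniform(a=7, b=34).

For a Uniform distribution with a=7, b=34:
σ = √Var(X) = 7.7942

The standard deviation is the square root of the variance.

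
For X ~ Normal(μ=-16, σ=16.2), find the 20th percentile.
-29.6343

We have X ~ Normal(μ=-16, σ=16.2).

We want to find x such that P(X ≤ x) = 0.2.

This is the 20th percentile, which means 20% of values fall below this point.

Using the inverse CDF (quantile function):
x = F⁻¹(0.2) = -29.6343

Verification: P(X ≤ -29.6343) = 0.2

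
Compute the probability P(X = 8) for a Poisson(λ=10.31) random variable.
0.105432

We have X ~ Poisson(λ=10.31).

For a Poisson distribution, the PMF gives us the probability of each outcome.

Using the PMF formula:
P(X = 8) = 0.105432

Rounded to 4 decimal places: 0.1054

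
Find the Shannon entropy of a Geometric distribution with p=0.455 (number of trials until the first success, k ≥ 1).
1.5145 nats

We have X ~ Geometric(p=0.455) (number of trials until the first success, k ≥ 1).

The Shannon entropy measures the uncertainty or information content of the distribution.

For a Geometric distribution with p=0.455 (number of trials until the first success, k ≥ 1):
H(X) = 1.5145 nats

(In bits, this would be 2.1849 bits.)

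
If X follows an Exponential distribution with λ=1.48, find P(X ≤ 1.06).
0.791705

We have X ~ Exponential(λ=1.48).

The CDF gives us P(X ≤ k).

Using the CDF:
P(X ≤ 1.06) = 0.791705

This means there's approximately a 79.2% chance that X is at most 1.06.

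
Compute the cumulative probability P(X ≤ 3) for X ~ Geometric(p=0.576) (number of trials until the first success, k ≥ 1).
0.923775

We have X ~ Geometric(p=0.576) (number of trials until the first success, k ≥ 1).

The CDF gives us P(X ≤ k).

Using the CDF:
P(X ≤ 3) = 0.923775

This means there's approximately a 92.4% chance that X is at most 3.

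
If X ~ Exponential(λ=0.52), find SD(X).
1.9231

We have X ~ Exponential(λ=0.52).

For an Exponential distribution with λ=0.52:
σ = √Var(X) = 1.9231

The standard deviation is the square root of the variance.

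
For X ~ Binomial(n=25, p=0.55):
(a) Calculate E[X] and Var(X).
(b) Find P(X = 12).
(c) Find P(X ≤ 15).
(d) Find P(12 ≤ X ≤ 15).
(a) E[X] = 13.7500, Var(X) = 6.1875
(b) P(X = 12) = 0.123636
(c) P(X ≤ 15) = 0.757629
(d) P(12 ≤ X ≤ 15) = 0.574940

We have X ~ Binomial(n=25, p=0.55).

(a) Moments:
E[X] = 13.7500
Var(X) = 6.1875
σ = √Var(X) = 2.4875

(b) Point probability using PMF:
P(X = 12) = 0.123636

(c) Cumulative probability using CDF:
P(X ≤ 15) = F(15) = 0.757629

(d) Range probability:
P(12 ≤ X ≤ 15) = P(X ≤ 15) - P(X ≤ 11)
                   = F(15) - F(11)
                   = 0.757629 - 0.182688
                   = 0.574940

This means approximately 57.5% of outcomes fall in the interval [12, 15].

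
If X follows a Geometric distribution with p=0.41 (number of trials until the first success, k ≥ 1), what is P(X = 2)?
0.241900

We have X ~ Geometric(p=0.41) (number of trials until the first success, k ≥ 1).

For a Geometric distribution, the PMF gives us the probability of each outcome.

Using the PMF formula:
P(X = 2) = 0.241900

Rounded to 4 decimal places: 0.2419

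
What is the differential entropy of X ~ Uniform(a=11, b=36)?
3.2189 nats

We have X ~ Uniform(a=11, b=36).

The differential entropy measures the uncertainty or information content of the distribution.

For a Uniform distribution with a=11, b=36:
h(X) = 3.2189 nats

(In bits, this would be 4.6439 bits.)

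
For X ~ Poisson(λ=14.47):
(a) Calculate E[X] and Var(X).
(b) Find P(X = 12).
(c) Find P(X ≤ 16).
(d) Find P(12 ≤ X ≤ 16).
(a) E[X] = 14.4700, Var(X) = 14.4700
(b) P(X = 12) = 0.091421
(c) P(X ≤ 16) = 0.713965
(d) P(12 ≤ X ≤ 16) = 0.491568

We have X ~ Poisson(λ=14.47).

(a) Moments:
E[X] = 14.4700
Var(X) = 14.4700
σ = √Var(X) = 3.8039

(b) Point probability using PMF:
P(X = 12) = 0.091421

(c) Cumulative probability using CDF:
P(X ≤ 16) = F(16) = 0.713965

(d) Range probability:
P(12 ≤ X ≤ 16) = P(X ≤ 16) - P(X ≤ 11)
                   = F(16) - F(11)
                   = 0.713965 - 0.222397
                   = 0.491568

This means approximately 49.2% of outcomes fall in the interval [12, 16].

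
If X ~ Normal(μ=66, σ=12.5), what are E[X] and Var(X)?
E[X] = 66.0000, Var(X) = 156.2500

We have X ~ Normal(μ=66, σ=12.5).

For a Normal distribution with μ=66, σ=12.5:

Expected value:
E[X] = 66.0000

Variance:
Var(X) = 156.2500

Standard deviation:
σ = √Var(X) = 12.5000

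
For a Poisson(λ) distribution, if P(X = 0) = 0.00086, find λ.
λ = 7.0586

For a Poisson(λ) distribution, the PMF at 0 is:
P(X = 0) = λ^0 e^(-λ) / 0! = e^(-λ)

Given P(X = 0) = 0.00086:
e^(-λ) = 0.00086
-λ = ln(0.00086)
λ = -ln(0.00086) = 7.0586

Verification: e^(-7.0586) = 0.00086 ✓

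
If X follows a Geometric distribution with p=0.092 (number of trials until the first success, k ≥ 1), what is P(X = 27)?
0.007482

We have X ~ Geometric(p=0.092) (number of trials until the first success, k ≥ 1).

For a Geometric distribution, the PMF gives us the probability of each outcome.

Using the PMF formula:
P(X = 27) = 0.007482

Rounded to 4 decimal places: 0.0075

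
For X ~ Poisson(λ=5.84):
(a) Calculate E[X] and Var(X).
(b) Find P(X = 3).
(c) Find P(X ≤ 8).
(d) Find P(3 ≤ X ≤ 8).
(a) E[X] = 5.8400, Var(X) = 5.8400
(b) P(X = 3) = 0.096562
(c) P(X ≤ 8) = 0.863311
(d) P(3 ≤ X ≤ 8) = 0.793810

We have X ~ Poisson(λ=5.84).

(a) Moments:
E[X] = 5.8400
Var(X) = 5.8400
σ = √Var(X) = 2.4166

(b) Point probability using PMF:
P(X = 3) = 0.096562

(c) Cumulative probability using CDF:
P(X ≤ 8) = F(8) = 0.863311

(d) Range probability:
P(3 ≤ X ≤ 8) = P(X ≤ 8) - P(X ≤ 2)
                   = F(8) - F(2)
                   = 0.863311 - 0.069500
                   = 0.793810

This means approximately 79.4% of outcomes fall in the interval [3, 8].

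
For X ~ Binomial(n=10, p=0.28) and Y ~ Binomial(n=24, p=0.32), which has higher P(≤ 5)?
X has higher probability (P(X ≤ 5) = 0.9658 > P(Y ≤ 5) = 0.1707)

Compute P(≤ 5) for each distribution:

X ~ Binomial(n=10, p=0.28):
P(X ≤ 5) = 0.9658

Y ~ Binomial(n=24, p=0.32):
P(Y ≤ 5) = 0.1707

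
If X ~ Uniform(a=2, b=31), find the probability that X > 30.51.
0.016897

We have X ~ Uniform(a=2, b=31).

P(X > 30.51) = 1 - P(X ≤ 30.51)
                = 1 - F(30.51)
                = 1 - 0.983103
                = 0.016897

So there's approximately a 1.7% chance that X exceeds 30.51.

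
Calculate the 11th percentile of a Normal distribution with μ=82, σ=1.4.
80.2829

We have X ~ Normal(μ=82, σ=1.4).

We want to find x such that P(X ≤ x) = 0.11.

This is the 11th percentile, which means 11% of values fall below this point.

Using the inverse CDF (quantile function):
x = F⁻¹(0.11) = 80.2829

Verification: P(X ≤ 80.2829) = 0.11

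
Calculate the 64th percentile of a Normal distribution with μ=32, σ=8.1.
34.9035

We have X ~ Normal(μ=32, σ=8.1).

We want to find x such that P(X ≤ x) = 0.64.

This is the 64th percentile, which means 64% of values fall below this point.

Using the inverse CDF (quantile function):
x = F⁻¹(0.64) = 34.9035

Verification: P(X ≤ 34.9035) = 0.64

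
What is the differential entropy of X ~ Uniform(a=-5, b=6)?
2.3979 nats

We have X ~ Uniform(a=-5, b=6).

The differential entropy measures the uncertainty or information content of the distribution.

For a Uniform distribution with a=-5, b=6:
h(X) = 2.3979 nats

(In bits, this would be 3.4594 bits.)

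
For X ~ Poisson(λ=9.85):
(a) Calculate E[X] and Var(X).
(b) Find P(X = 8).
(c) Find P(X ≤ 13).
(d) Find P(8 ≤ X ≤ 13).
(a) E[X] = 9.8500, Var(X) = 9.8500
(b) P(X = 8) = 0.115923
(c) P(X ≤ 13) = 0.875153
(d) P(8 ≤ X ≤ 13) = 0.641116

We have X ~ Poisson(λ=9.85).

(a) Moments:
E[X] = 9.8500
Var(X) = 9.8500
σ = √Var(X) = 3.1385

(b) Point probability using PMF:
P(X = 8) = 0.115923

(c) Cumulative probability using CDF:
P(X ≤ 13) = F(13) = 0.875153

(d) Range probability:
P(8 ≤ X ≤ 13) = P(X ≤ 13) - P(X ≤ 7)
                   = F(13) - F(7)
                   = 0.875153 - 0.234037
                   = 0.641116

This means approximately 64.1% of outcomes fall in the interval [8, 13].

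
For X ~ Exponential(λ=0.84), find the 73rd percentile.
1.5587

We have X ~ Exponential(λ=0.84).

We want to find x such that P(X ≤ x) = 0.73.

This is the 73rd percentile, which means 73% of values fall below this point.

Using the inverse CDF (quantile function):
x = F⁻¹(0.73) = 1.5587

Verification: P(X ≤ 1.5587) = 0.73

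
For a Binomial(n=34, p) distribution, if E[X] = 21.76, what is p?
p = 0.64

For a Binomial(n, p) distribution:
E[X] = n × p

Given n = 34 and E[X] = 21.76:
21.76 = 34 × p
p = 21.76 / 34 = 0.64

Verification: Binomial(34, 0.64) has E[X] = 21.76 ✓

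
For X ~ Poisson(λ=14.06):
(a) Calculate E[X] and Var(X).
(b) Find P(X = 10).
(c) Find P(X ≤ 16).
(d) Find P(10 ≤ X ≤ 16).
(a) E[X] = 14.0600, Var(X) = 14.0600
(b) P(X = 10) = 0.065149
(c) P(X ≤ 16) = 0.750702
(d) P(10 ≤ X ≤ 16) = 0.644113

We have X ~ Poisson(λ=14.06).

(a) Moments:
E[X] = 14.0600
Var(X) = 14.0600
σ = √Var(X) = 3.7497

(b) Point probability using PMF:
P(X = 10) = 0.065149

(c) Cumulative probability using CDF:
P(X ≤ 16) = F(16) = 0.750702

(d) Range probability:
P(10 ≤ X ≤ 16) = P(X ≤ 16) - P(X ≤ 9)
                   = F(16) - F(9)
                   = 0.750702 - 0.106589
                   = 0.644113

This means approximately 64.4% of outcomes fall in the interval [10, 16].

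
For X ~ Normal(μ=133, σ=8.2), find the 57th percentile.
134.4463

We have X ~ Normal(μ=133, σ=8.2).

We want to find x such that P(X ≤ x) = 0.57.

This is the 57th percentile, which means 57% of values fall below this point.

Using the inverse CDF (quantile function):
x = F⁻¹(0.57) = 134.4463

Verification: P(X ≤ 134.4463) = 0.57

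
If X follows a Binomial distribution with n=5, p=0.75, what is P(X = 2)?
0.087891

We have X ~ Binomial(n=5, p=0.75).

For a Binomial distribution, the PMF gives us the probability of each outcome.

Using the PMF formula:
P(X = 2) = 0.087891

Rounded to 4 decimal places: 0.0879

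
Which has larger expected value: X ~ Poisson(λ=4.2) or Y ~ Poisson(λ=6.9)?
Y has larger mean (6.9000 > 4.2000)

Compute the expected value for each distribution:

X ~ Poisson(λ=4.2):
E[X] = 4.2000

Y ~ Poisson(λ=6.9):
E[Y] = 6.9000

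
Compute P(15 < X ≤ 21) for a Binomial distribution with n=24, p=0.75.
0.838881

We have X ~ Binomial(n=24, p=0.75).

To find P(15 < X ≤ 21), we use:
P(15 < X ≤ 21) = P(X ≤ 21) - P(X ≤ 15)
                 = F(21) - F(15)
                 = 0.960199 - 0.121318
                 = 0.838881

So there's approximately a 83.9% chance that X falls in this range.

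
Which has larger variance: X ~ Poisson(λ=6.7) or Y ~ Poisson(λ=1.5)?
X has larger variance (6.7000 > 1.5000)

Compute the variance for each distribution:

X ~ Poisson(λ=6.7):
Var(X) = 6.7000

Y ~ Poisson(λ=1.5):
Var(Y) = 1.5000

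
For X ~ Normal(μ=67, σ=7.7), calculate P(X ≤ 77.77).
0.919049

We have X ~ Normal(μ=67, σ=7.7).

The CDF gives us P(X ≤ k).

Using the CDF:
P(X ≤ 77.77) = 0.919049

This means there's approximately a 91.9% chance that X is at most 77.77.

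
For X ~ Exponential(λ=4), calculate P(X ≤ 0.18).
0.513248

We have X ~ Exponential(λ=4).

The CDF gives us P(X ≤ k).

Using the CDF:
P(X ≤ 0.18) = 0.513248

This means there's approximately a 51.3% chance that X is at most 0.18.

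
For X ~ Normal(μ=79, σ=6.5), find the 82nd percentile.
84.9499

We have X ~ Normal(μ=79, σ=6.5).

We want to find x such that P(X ≤ x) = 0.82.

This is the 82nd percentile, which means 82% of values fall below this point.

Using the inverse CDF (quantile function):
x = F⁻¹(0.82) = 84.9499

Verification: P(X ≤ 84.9499) = 0.82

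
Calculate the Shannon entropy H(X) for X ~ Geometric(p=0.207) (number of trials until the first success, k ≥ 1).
2.4635 nats

We have X ~ Geometric(p=0.207) (number of trials until the first success, k ≥ 1).

The Shannon entropy measures the uncertainty or information content of the distribution.

For a Geometric distribution with p=0.207 (number of trials until the first success, k ≥ 1):
H(X) = 2.4635 nats

(In bits, this would be 3.5542 bits.)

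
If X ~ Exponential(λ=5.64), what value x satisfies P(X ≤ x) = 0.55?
0.1416

We have X ~ Exponential(λ=5.64).

We want to find x such that P(X ≤ x) = 0.55.

This is the 55th percentile, which means 55% of values fall below this point.

Using the inverse CDF (quantile function):
x = F⁻¹(0.55) = 0.1416

Verification: P(X ≤ 0.1416) = 0.55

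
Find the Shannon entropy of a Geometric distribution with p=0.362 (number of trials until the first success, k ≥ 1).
1.8082 nats

We have X ~ Geometric(p=0.362) (number of trials until the first success, k ≥ 1).

The Shannon entropy measures the uncertainty or information content of the distribution.

For a Geometric distribution with p=0.362 (number of trials until the first success, k ≥ 1):
H(X) = 1.8082 nats

(In bits, this would be 2.6086 bits.)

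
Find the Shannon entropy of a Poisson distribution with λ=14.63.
2.7546 nats

We have X ~ Poisson(λ=14.63).

The Shannon entropy measures the uncertainty or information content of the distribution.

For a Poisson distribution with λ=14.63:
H(X) = 2.7546 nats

(In bits, this would be 3.9740 bits.)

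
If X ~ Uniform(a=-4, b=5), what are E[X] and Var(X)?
E[X] = 0.5000, Var(X) = 6.7500

We have X ~ Uniform(a=-4, b=5).

For a Uniform distribution with a=-4, b=5:

Expected value:
E[X] = 0.5000

Variance:
Var(X) = 6.7500

Standard deviation:
σ = √Var(X) = 2.5981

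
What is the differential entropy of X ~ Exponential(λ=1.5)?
0.5945 nats

We have X ~ Exponential(λ=1.5).

The differential entropy measures the uncertainty or information content of the distribution.

For an Exponential distribution with λ=1.5:
h(X) = 0.5945 nats

(In bits, this would be 0.8577 bits.)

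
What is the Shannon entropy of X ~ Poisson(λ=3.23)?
1.9717 nats

We have X ~ Poisson(λ=3.23).

The Shannon entropy measures the uncertainty or information content of the distribution.

For a Poisson distribution with λ=3.23:
H(X) = 1.9717 nats

(In bits, this would be 2.8446 bits.)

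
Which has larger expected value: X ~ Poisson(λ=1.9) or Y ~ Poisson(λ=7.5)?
Y has larger mean (7.5000 > 1.9000)

Compute the expected value for each distribution:

X ~ Poisson(λ=1.9):
E[X] = 1.9000

Y ~ Poisson(λ=7.5):
E[Y] = 7.5000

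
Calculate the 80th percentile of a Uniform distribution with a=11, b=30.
26.2000

We have X ~ Uniform(a=11, b=30).

We want to find x such that P(X ≤ x) = 0.8.

This is the 80th percentile, which means 80% of values fall below this point.

Using the inverse CDF (quantile function):
x = F⁻¹(0.8) = 26.2000

Verification: P(X ≤ 26.2000) = 0.8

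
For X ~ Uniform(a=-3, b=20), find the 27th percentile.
3.2100

We have X ~ Uniform(a=-3, b=20).

We want to find x such that P(X ≤ x) = 0.27.

This is the 27th percentile, which means 27% of values fall below this point.

Using the inverse CDF (quantile function):
x = F⁻¹(0.27) = 3.2100

Verification: P(X ≤ 3.2100) = 0.27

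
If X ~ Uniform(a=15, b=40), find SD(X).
7.2169

We have X ~ Uniform(a=15, b=40).

For a Uniform distribution with a=15, b=40:
σ = √Var(X) = 7.2169

The standard deviation is the square root of the variance.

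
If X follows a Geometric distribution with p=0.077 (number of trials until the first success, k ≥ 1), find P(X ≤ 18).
0.763609

We have X ~ Geometric(p=0.077) (number of trials until the first success, k ≥ 1).

The CDF gives us P(X ≤ k).

Using the CDF:
P(X ≤ 18) = 0.763609

This means there's approximately a 76.4% chance that X is at most 18.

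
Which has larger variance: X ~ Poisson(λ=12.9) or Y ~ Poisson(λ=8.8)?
X has larger variance (12.9000 > 8.8000)

Compute the variance for each distribution:

X ~ Poisson(λ=12.9):
Var(X) = 12.9000

Y ~ Poisson(λ=8.8):
Var(Y) = 8.8000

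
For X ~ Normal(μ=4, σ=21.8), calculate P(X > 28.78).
0.127832

We have X ~ Normal(μ=4, σ=21.8).

P(X > 28.78) = 1 - P(X ≤ 28.78)
                = 1 - F(28.78)
                = 1 - 0.872168
                = 0.127832

So there's approximately a 12.8% chance that X exceeds 28.78.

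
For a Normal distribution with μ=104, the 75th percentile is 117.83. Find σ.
σ = 20.5044

For X ~ Normal(μ, σ), the p-th percentile satisfies x = μ + z_p × σ,
where z_p = Φ⁻¹(p) is the standard normal quantile.

Step 1: z_{0.75} = Φ⁻¹(0.75) = 0.6745

Step 2: Solve for σ:
117.83 = 104 + 0.6745 × σ
σ = (117.83 - 104) / 0.6745
σ = 13.83 / 0.6745
σ = 20.5044

Verification: μ + z × σ = 104 + 0.6745 × 20.5044 = 117.83 ✓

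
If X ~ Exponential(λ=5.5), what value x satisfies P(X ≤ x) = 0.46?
0.1120

We have X ~ Exponential(λ=5.5).

We want to find x such that P(X ≤ x) = 0.46.

This is the 46th percentile, which means 46% of values fall below this point.

Using the inverse CDF (quantile function):
x = F⁻¹(0.46) = 0.1120

Verification: P(X ≤ 0.1120) = 0.46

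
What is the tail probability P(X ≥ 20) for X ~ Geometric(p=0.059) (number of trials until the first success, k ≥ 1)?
0.314922

We have X ~ Geometric(p=0.059) (number of trials until the first success, k ≥ 1).

For discrete distributions, P(X ≥ 20) = 1 - P(X ≤ 19).

P(X ≤ 19) = 0.685078
P(X ≥ 20) = 1 - 0.685078 = 0.314922

So there's approximately a 31.5% chance that X is at least 20.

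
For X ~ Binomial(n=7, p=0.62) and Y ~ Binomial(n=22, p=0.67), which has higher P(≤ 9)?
X has higher probability (P(X ≤ 9) = 1.0000 > P(Y ≤ 9) = 0.0106)

Compute P(≤ 9) for each distribution:

X ~ Binomial(n=7, p=0.62):
P(X ≤ 9) = 1.0000

Y ~ Binomial(n=22, p=0.67):
P(Y ≤ 9) = 0.0106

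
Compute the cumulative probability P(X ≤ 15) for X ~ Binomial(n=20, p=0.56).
0.976693

We have X ~ Binomial(n=20, p=0.56).

The CDF gives us P(X ≤ k).

Using the CDF:
P(X ≤ 15) = 0.976693

This means there's approximately a 97.7% chance that X is at most 15.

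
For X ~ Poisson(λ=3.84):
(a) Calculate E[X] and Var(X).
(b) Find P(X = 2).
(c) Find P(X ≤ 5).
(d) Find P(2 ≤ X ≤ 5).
(a) E[X] = 3.8400, Var(X) = 3.8400
(b) P(X = 2) = 0.158468
(c) P(X ≤ 5) = 0.809611
(d) P(2 ≤ X ≤ 5) = 0.705582

We have X ~ Poisson(λ=3.84).

(a) Moments:
E[X] = 3.8400
Var(X) = 3.8400
σ = √Var(X) = 1.9596

(b) Point probability using PMF:
P(X = 2) = 0.158468

(c) Cumulative probability using CDF:
P(X ≤ 5) = F(5) = 0.809611

(d) Range probability:
P(2 ≤ X ≤ 5) = P(X ≤ 5) - P(X ≤ 1)
                   = F(5) - F(1)
                   = 0.809611 - 0.104029
                   = 0.705582

This means approximately 70.6% of outcomes fall in the interval [2, 5].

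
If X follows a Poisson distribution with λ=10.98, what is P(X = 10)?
0.119593

We have X ~ Poisson(λ=10.98).

For a Poisson distribution, the PMF gives us the probability of each outcome.

Using the PMF formula:
P(X = 10) = 0.119593

Rounded to 4 decimal places: 0.1196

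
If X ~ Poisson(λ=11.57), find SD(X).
3.4015

We have X ~ Poisson(λ=11.57).

For a Poisson distribution with λ=11.57:
σ = √Var(X) = 3.4015

The standard deviation is the square root of the variance.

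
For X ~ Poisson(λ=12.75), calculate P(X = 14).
0.099880

We have X ~ Poisson(λ=12.75).

For a Poisson distribution, the PMF gives us the probability of each outcome.

Using the PMF formula:
P(X = 14) = 0.099880

Rounded to 4 decimal places: 0.0999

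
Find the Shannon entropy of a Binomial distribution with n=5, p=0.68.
1.4361 nats

We have X ~ Binomial(n=5, p=0.68).

The Shannon entropy measures the uncertainty or information content of the distribution.

For a Binomial distribution with n=5, p=0.68:
H(X) = 1.4361 nats

(In bits, this would be 2.0719 bits.)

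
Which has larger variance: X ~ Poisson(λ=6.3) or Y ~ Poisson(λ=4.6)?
X has larger variance (6.3000 > 4.6000)

Compute the variance for each distribution:

X ~ Poisson(λ=6.3):
Var(X) = 6.3000

Y ~ Poisson(λ=4.6):
Var(Y) = 4.6000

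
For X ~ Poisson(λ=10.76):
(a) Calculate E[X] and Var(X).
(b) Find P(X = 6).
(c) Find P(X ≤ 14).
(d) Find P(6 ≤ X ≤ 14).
(a) E[X] = 10.7600, Var(X) = 10.7600
(b) P(X = 6) = 0.045765
(c) P(X ≤ 14) = 0.870927
(d) P(6 ≤ X ≤ 14) = 0.827662

We have X ~ Poisson(λ=10.76).

(a) Moments:
E[X] = 10.7600
Var(X) = 10.7600
σ = √Var(X) = 3.2802

(b) Point probability using PMF:
P(X = 6) = 0.045765

(c) Cumulative probability using CDF:
P(X ≤ 14) = F(14) = 0.870927

(d) Range probability:
P(6 ≤ X ≤ 14) = P(X ≤ 14) - P(X ≤ 5)
                   = F(14) - F(5)
                   = 0.870927 - 0.043265
                   = 0.827662

This means approximately 82.8% of outcomes fall in the interval [6, 14].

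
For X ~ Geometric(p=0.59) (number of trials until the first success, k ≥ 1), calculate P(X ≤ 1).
0.590000

We have X ~ Geometric(p=0.59) (number of trials until the first success, k ≥ 1).

The CDF gives us P(X ≤ k).

Using the CDF:
P(X ≤ 1) = 0.590000

This means there's approximately a 59.0% chance that X is at most 1.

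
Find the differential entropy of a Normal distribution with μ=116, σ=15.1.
4.1336 nats

We have X ~ Normal(μ=116, σ=15.1).

The differential entropy measures the uncertainty or information content of the distribution.

For a Normal distribution with μ=116, σ=15.1:
h(X) = 4.1336 nats

(In bits, this would be 5.9636 bits.)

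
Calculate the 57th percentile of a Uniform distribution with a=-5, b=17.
7.5400

We have X ~ Uniform(a=-5, b=17).

We want to find x such that P(X ≤ x) = 0.57.

This is the 57th percentile, which means 57% of values fall below this point.

Using the inverse CDF (quantile function):
x = F⁻¹(0.57) = 7.5400

Verification: P(X ≤ 7.5400) = 0.57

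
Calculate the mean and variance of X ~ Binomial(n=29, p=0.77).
E[X] = 22.3300, Var(X) = 5.1359

We have X ~ Binomial(n=29, p=0.77).

For a Binomial distribution with n=29, p=0.77:

Expected value:
E[X] = 22.3300

Variance:
Var(X) = 5.1359

Standard deviation:
σ = √Var(X) = 2.2663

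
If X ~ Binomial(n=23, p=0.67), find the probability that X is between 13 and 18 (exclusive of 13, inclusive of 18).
0.722808

We have X ~ Binomial(n=23, p=0.67).

To find P(13 < X ≤ 18), we use:
P(13 < X ≤ 18) = P(X ≤ 18) - P(X ≤ 13)
                 = F(18) - F(13)
                 = 0.919408 - 0.196599
                 = 0.722808

So there's approximately a 72.3% chance that X falls in this range.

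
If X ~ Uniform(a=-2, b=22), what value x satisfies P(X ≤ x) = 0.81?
17.4400

We have X ~ Uniform(a=-2, b=22).

We want to find x such that P(X ≤ x) = 0.81.

This is the 81st percentile, which means 81% of values fall below this point.

Using the inverse CDF (quantile function):
x = F⁻¹(0.81) = 17.4400

Verification: P(X ≤ 17.4400) = 0.81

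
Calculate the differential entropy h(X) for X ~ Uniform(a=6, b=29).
3.1355 nats

We have X ~ Uniform(a=6, b=29).

The differential entropy measures the uncertainty or information content of the distribution.

For a Uniform distribution with a=6, b=29:
h(X) = 3.1355 nats

(In bits, this would be 4.5236 bits.)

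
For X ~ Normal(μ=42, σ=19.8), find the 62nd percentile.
48.0485

We have X ~ Normal(μ=42, σ=19.8).

We want to find x such that P(X ≤ x) = 0.62.

This is the 62nd percentile, which means 62% of values fall below this point.

Using the inverse CDF (quantile function):
x = F⁻¹(0.62) = 48.0485

Verification: P(X ≤ 48.0485) = 0.62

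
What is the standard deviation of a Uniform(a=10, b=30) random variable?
5.7735

We have X ~ Uniform(a=10, b=30).

For a Uniform distribution with a=10, b=30:
σ = √Var(X) = 5.7735

The standard deviation is the square root of the variance.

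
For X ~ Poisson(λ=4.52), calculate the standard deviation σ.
2.1260

We have X ~ Poisson(λ=4.52).

For a Poisson distribution with λ=4.52:
σ = √Var(X) = 2.1260

The standard deviation is the square root of the variance.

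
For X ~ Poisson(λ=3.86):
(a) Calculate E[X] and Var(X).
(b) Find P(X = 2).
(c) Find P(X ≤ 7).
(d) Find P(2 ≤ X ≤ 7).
(a) E[X] = 3.8600, Var(X) = 3.8600
(b) P(X = 2) = 0.156952
(c) P(X ≤ 7) = 0.956768
(d) P(2 ≤ X ≤ 7) = 0.854378

We have X ~ Poisson(λ=3.86).

(a) Moments:
E[X] = 3.8600
Var(X) = 3.8600
σ = √Var(X) = 1.9647

(b) Point probability using PMF:
P(X = 2) = 0.156952

(c) Cumulative probability using CDF:
P(X ≤ 7) = F(7) = 0.956768

(d) Range probability:
P(2 ≤ X ≤ 7) = P(X ≤ 7) - P(X ≤ 1)
                   = F(7) - F(1)
                   = 0.956768 - 0.102390
                   = 0.854378

This means approximately 85.4% of outcomes fall in the interval [2, 7].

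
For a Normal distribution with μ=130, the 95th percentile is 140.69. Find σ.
σ = 6.4991

For X ~ Normal(μ, σ), the p-th percentile satisfies x = μ + z_p × σ,
where z_p = Φ⁻¹(p) is the standard normal quantile.

Step 1: z_{0.95} = Φ⁻¹(0.95) = 1.6449

Step 2: Solve for σ:
140.69 = 130 + 1.6449 × σ
σ = (140.69 - 130) / 1.6449
σ = 10.69 / 1.6449
σ = 6.4991

Verification: μ + z × σ = 130 + 1.6449 × 6.4991 = 140.69 ✓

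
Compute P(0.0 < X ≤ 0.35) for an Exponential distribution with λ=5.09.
0.831615

We have X ~ Exponential(λ=5.09).

To find P(0.0 < X ≤ 0.35), we use:
P(0.0 < X ≤ 0.35) = P(X ≤ 0.35) - P(X ≤ 0.0)
                 = F(0.35) - F(0.0)
                 = 0.831615 - 0.000000
                 = 0.831615

So there's approximately a 83.2% chance that X falls in this range.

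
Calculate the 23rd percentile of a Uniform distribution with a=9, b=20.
11.5300

We have X ~ Uniform(a=9, b=20).

We want to find x such that P(X ≤ x) = 0.23.

This is the 23rd percentile, which means 23% of values fall below this point.

Using the inverse CDF (quantile function):
x = F⁻¹(0.23) = 11.5300

Verification: P(X ≤ 11.5300) = 0.23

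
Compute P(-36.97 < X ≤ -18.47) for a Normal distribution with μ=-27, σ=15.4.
0.451489

We have X ~ Normal(μ=-27, σ=15.4).

To find P(-36.97 < X ≤ -18.47), we use:
P(-36.97 < X ≤ -18.47) = P(X ≤ -18.47) - P(X ≤ -36.97)
                 = F(-18.47) - F(-36.97)
                 = 0.710175 - 0.258686
                 = 0.451489

So there's approximately a 45.1% chance that X falls in this range.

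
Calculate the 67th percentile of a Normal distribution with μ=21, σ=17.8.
28.8305

We have X ~ Normal(μ=21, σ=17.8).

We want to find x such that P(X ≤ x) = 0.67.

This is the 67th percentile, which means 67% of values fall below this point.

Using the inverse CDF (quantile function):
x = F⁻¹(0.67) = 28.8305

Verification: P(X ≤ 28.8305) = 0.67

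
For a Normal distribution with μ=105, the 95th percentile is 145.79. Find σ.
σ = 24.7986

For X ~ Normal(μ, σ), the p-th percentile satisfies x = μ + z_p × σ,
where z_p = Φ⁻¹(p) is the standard normal quantile.

Step 1: z_{0.95} = Φ⁻¹(0.95) = 1.6449

Step 2: Solve for σ:
145.79 = 105 + 1.6449 × σ
σ = (145.79 - 105) / 1.6449
σ = 40.79 / 1.6449
σ = 24.7986

Verification: μ + z × σ = 105 + 1.6449 × 24.7986 = 145.79 ✓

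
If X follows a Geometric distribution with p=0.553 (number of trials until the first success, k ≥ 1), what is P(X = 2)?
0.247191

We have X ~ Geometric(p=0.553) (number of trials until the first success, k ≥ 1).

For a Geometric distribution, the PMF gives us the probability of each outcome.

Using the PMF formula:
P(X = 2) = 0.247191

Rounded to 4 decimal places: 0.2472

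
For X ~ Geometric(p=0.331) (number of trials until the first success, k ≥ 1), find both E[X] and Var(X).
E[X] = 3.0211, Var(X) = 6.1062

We have X ~ Geometric(p=0.331) (number of trials until the first success, k ≥ 1).

For a Geometric distribution with p=0.331 (number of trials until the first success, k ≥ 1):

Expected value:
E[X] = 3.0211

Variance:
Var(X) = 6.1062

Standard deviation:
σ = √Var(X) = 2.4711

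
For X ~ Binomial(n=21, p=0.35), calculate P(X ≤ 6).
0.356695

We have X ~ Binomial(n=21, p=0.35).

The CDF gives us P(X ≤ k).

Using the CDF:
P(X ≤ 6) = 0.356695

This means there's approximately a 35.7% chance that X is at most 6.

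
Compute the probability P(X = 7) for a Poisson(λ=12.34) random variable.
0.037808

We have X ~ Poisson(λ=12.34).

For a Poisson distribution, the PMF gives us the probability of each outcome.

Using the PMF formula:
P(X = 7) = 0.037808

Rounded to 4 decimal places: 0.0378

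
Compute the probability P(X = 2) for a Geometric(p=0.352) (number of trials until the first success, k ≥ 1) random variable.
0.228096

We have X ~ Geometric(p=0.352) (number of trials until the first success, k ≥ 1).

For a Geometric distribution, the PMF gives us the probability of each outcome.

Using the PMF formula:
P(X = 2) = 0.228096

Rounded to 4 decimal places: 0.2281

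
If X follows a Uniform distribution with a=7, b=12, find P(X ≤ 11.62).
0.924000

We have X ~ Uniform(a=7, b=12).

The CDF gives us P(X ≤ k).

Using the CDF:
P(X ≤ 11.62) = 0.924000

This means there's approximately a 92.4% chance that X is at most 11.62.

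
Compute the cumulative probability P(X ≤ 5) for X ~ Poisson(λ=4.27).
0.741637

We have X ~ Poisson(λ=4.27).

The CDF gives us P(X ≤ k).

Using the CDF:
P(X ≤ 5) = 0.741637

This means there's approximately a 74.2% chance that X is at most 5.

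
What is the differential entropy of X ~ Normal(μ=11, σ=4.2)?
2.8540 nats

We have X ~ Normal(μ=11, σ=4.2).

The differential entropy measures the uncertainty or information content of the distribution.

For a Normal distribution with μ=11, σ=4.2:
h(X) = 2.8540 nats

(In bits, this would be 4.1175 bits.)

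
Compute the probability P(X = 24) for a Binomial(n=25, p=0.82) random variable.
0.038437

We have X ~ Binomial(n=25, p=0.82).

For a Binomial distribution, the PMF gives us the probability of each outcome.

Using the PMF formula:
P(X = 24) = 0.038437

Rounded to 4 decimal places: 0.0384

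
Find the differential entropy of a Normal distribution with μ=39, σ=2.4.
2.2944 nats

We have X ~ Normal(μ=39, σ=2.4).

The differential entropy measures the uncertainty or information content of the distribution.

For a Normal distribution with μ=39, σ=2.4:
h(X) = 2.2944 nats

(In bits, this would be 3.3101 bits.)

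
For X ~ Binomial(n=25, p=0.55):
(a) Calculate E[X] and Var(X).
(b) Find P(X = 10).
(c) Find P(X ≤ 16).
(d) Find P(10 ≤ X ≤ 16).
(a) E[X] = 13.7500, Var(X) = 6.1875
(b) P(X = 10) = 0.052023
(c) P(X ≤ 16) = 0.866016
(d) P(10 ≤ X ≤ 16) = 0.822057

We have X ~ Binomial(n=25, p=0.55).

(a) Moments:
E[X] = 13.7500
Var(X) = 6.1875
σ = √Var(X) = 2.4875

(b) Point probability using PMF:
P(X = 10) = 0.052023

(c) Cumulative probability using CDF:
P(X ≤ 16) = F(16) = 0.866016

(d) Range probability:
P(10 ≤ X ≤ 16) = P(X ≤ 16) - P(X ≤ 9)
                   = F(16) - F(9)
                   = 0.866016 - 0.043960
                   = 0.822057

This means approximately 82.2% of outcomes fall in the interval [10, 16].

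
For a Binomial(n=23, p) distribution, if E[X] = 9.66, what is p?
p = 0.42

For a Binomial(n, p) distribution:
E[X] = n × p

Given n = 23 and E[X] = 9.66:
9.66 = 23 × p
p = 9.66 / 23 = 0.42

Verification: Binomial(23, 0.42) has E[X] = 9.66 ✓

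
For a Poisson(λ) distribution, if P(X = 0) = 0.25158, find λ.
λ = 1.3800

For a Poisson(λ) distribution, the PMF at 0 is:
P(X = 0) = λ^0 e^(-λ) / 0! = e^(-λ)

Given P(X = 0) = 0.25158:
e^(-λ) = 0.25158
-λ = ln(0.25158)
λ = -ln(0.25158) = 1.3800

Verification: e^(-1.3800) = 0.25158 ✓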